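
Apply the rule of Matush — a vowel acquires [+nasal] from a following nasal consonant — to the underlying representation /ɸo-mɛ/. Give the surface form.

/o/ sits next to the nasal /m/ and is therefore nasalised to [õ].

[ɸõmɛ]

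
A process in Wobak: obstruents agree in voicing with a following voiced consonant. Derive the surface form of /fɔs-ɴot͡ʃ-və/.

[fɔzɴod͡ʒvə]

/s/ is a voiceless alveolar fricative. The following trigger /ɴ/ is voiced, so /s/ must become voiced as well.
The voiced alveolar fricative is [z], so /s/ → [z].
At the second juncture, /t͡ʃ/ likewise becomes [d͡ʒ] adjacent to /v/.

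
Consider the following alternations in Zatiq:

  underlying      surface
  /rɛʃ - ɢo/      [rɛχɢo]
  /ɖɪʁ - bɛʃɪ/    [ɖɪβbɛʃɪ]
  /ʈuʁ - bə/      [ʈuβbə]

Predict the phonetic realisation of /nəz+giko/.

The data show regressive place assimilation: /ʃ/ → [χ] before /ɢ/; /ʁ/ → [β] before /b/. In each pair only place changes, matching the following consonant, while manner and voice stay constant.
The rule targets /z/ (voiced alveolar fricative), which sits before the trigger /g/ (velar).
A voiced velar fricative is [ɣ], so the surface segment is [ɣ].

[nəɣgiko]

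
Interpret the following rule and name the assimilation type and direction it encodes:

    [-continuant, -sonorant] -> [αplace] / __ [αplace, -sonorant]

The rule copies the place features (abbreviated [place]) from the environment onto the target, so the assimilating feature is place.
Since the environment is written after the underscore, the trigger follows the target; the direction is regressive.

regressive place assimilation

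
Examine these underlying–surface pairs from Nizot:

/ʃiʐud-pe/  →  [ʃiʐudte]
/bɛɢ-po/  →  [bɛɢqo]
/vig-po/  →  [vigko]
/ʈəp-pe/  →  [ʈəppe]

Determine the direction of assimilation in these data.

progressive

Underlying /p/ is realised as [t] next to /d/; /d/ itself does not change.
/p/ is bilabial while /d/ is alveolar; the output [t] is alveolar, matching the trigger — so the feature that spreads is place.
The other alternating forms pattern the same way: /p/ → [q] after /ɢ/ (bilabial → uvular, matching uvular); /p/ → [k] after /g/ (bilabial → velar, matching velar) — only place changes, and always toward the preceding segment.
No alternation appears in [ʈəppe]: there the adjacent consonants already agree in place (/p/ and /p/ are both bilabial), so this form is consistent with the same rule.
The trigger is the preceding segment, so the direction is progressive (perseverative).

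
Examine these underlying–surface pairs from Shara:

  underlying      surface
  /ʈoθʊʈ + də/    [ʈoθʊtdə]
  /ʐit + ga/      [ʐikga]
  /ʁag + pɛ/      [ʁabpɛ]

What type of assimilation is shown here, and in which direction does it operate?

Underlying /ʈ/ is realised as [t] next to /d/; /d/ itself does not change.
/ʈ/ is retroflex while /d/ is alveolar; the output [t] is alveolar, matching the trigger — so the feature that spreads is place.
Manner and voice are unchanged, so the assimilation is partial, not total.
The other alternating forms pattern the same way: /t/ → [k] before /g/ (alveolar → velar, matching velar); /g/ → [b] before /p/ (velar → bilabial, matching bilabial) — only place changes, and always toward the following segment.
The trigger is the following segment, so the direction is regressive (anticipatory).

regressive place assimilation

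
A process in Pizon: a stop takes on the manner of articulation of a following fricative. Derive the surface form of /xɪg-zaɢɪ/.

[xɪɣzaɢɪ]

The rule targets /g/ (voiced velar stop), which sits before the trigger /z/ (fricative).
The voiced velar fricative is [ɣ], so /g/ → [ɣ].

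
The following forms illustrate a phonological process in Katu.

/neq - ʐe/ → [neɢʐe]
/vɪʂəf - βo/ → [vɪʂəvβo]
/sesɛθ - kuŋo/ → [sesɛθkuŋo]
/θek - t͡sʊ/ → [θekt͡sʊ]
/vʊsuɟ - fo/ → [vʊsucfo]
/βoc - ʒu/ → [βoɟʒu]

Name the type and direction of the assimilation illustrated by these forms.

regressive voicing assimilation

Comparing underlying and surface forms, /q/ → [ɢ] is the alternation; the neighbouring /ʐ/ is constant.
/q/ is voiceless while /ʐ/ is voiced; the output [ɢ] is voiced, matching the trigger — so the feature that spreads is voicing.
Place and manner are unchanged, so the assimilation is partial, not total.
The same holds elsewhere in the data: /f/ → [v] before /β/ (voiceless → voiced, matching voiced); /ɟ/ → [c] before /f/ (voiced → voiceless, matching voiceless); /c/ → [ɟ] before /ʒ/ (voiceless → voiced, matching voiced) — only voicing changes, and always toward the following segment.
No alternation appears in [sesɛθkuŋo], [θekt͡sʊ]: there the adjacent consonants already agree in voicing (/θ/ and /k/ are both voiceless; /k/ and /t͡s/ are both voiceless), so these forms are consistent with the same rule.
Since the segment that changes precedes the conditioning segment, the assimilation is regressive.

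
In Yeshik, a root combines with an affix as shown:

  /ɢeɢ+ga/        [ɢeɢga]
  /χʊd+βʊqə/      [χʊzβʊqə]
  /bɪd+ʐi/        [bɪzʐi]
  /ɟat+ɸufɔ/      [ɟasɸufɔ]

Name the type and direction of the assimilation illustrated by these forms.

Comparing underlying and surface forms, /d/ → [z] is the alternation; the neighbouring /β/ is constant.
The change stop → fricative matches the manner of the following /β/, identifying this as manner assimilation.
Place and voice are unchanged, so the assimilation is partial, not total.
The same holds elsewhere in the data: /d/ → [z] before /ʐ/ (stop → fricative, matching a fricative); /t/ → [s] before /ɸ/ (stop → fricative, matching a fricative) — only manner changes, and always toward the following segment.
No alternation appears in [ɢeɢga]: there the adjacent consonants already agree in manner (/ɢ/ and /g/ are both stops), so this form is consistent with the same rule.
The trigger is the following segment, so the direction is regressive (anticipatory).

regressive manner assimilation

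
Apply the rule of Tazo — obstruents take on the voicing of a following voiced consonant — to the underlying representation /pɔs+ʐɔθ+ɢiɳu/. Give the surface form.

The rule targets /s/ (voiceless alveolar fricative), which sits before the trigger /ʐ/ (voiced).
The voiced alveolar fricative is [z], so /s/ → [z].
At the second juncture, /θ/ likewise becomes [ð] adjacent to /ɢ/.

[pɔzʐɔðɢiɳu]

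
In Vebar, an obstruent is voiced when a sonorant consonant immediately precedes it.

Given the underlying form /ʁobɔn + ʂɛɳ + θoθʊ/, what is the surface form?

[ʁobɔnʐɛɳðoθʊ]

The rule targets /ʂ/ (voiceless retroflex fricative), which sits after the trigger /n/ (voiced).
A voiced retroflex fricative is [ʐ], so the surface segment is [ʐ].
At the second juncture, /θ/ likewise becomes [ð] adjacent to /ɳ/.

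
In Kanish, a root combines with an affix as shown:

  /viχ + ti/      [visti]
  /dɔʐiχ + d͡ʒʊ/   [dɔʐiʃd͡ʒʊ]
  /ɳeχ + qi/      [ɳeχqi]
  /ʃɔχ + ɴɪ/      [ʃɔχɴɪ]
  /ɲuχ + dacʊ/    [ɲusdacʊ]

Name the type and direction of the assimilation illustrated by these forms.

regressive place assimilation

The segment that alternates is /χ/, which surfaces as [s] when adjacent to /t/.
/χ/ is uvular while /t/ is alveolar; the output [s] is alveolar, matching the trigger — so the feature that spreads is place.
Manner and voice are unchanged, so the assimilation is partial, not total.
The other alternating forms pattern the same way: /χ/ → [ʃ] before /d͡ʒ/ (uvular → postalveolar, matching postalveolar); /χ/ → [s] before /d/ (uvular → alveolar, matching alveolar) — only place changes, and always toward the following segment.
No alternation appears in [ɳeχqi], [ʃɔχɴɪ]: there the adjacent consonants already agree in place (/χ/ and /q/ are both uvular; /χ/ and /ɴ/ are both uvular), so these forms are consistent with the same rule.
The trigger is the following segment, so the direction is regressive (anticipatory).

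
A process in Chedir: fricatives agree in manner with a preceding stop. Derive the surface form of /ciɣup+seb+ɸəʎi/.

[ciɣuptebpəʎi]

The rule targets /s/ (voiceless alveolar fricative), which sits after the trigger /p/ (stop).
The voiceless alveolar stop is [t], so /s/ → [t].
At the second juncture, /ɸ/ likewise becomes [p] adjacent to /b/.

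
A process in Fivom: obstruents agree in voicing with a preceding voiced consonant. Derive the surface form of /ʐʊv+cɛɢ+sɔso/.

[ʐʊvɟɛɢzɔso]

/c/ is a voiceless palatal stop. The preceding trigger /v/ is voiced, so /c/ must become voiced as well.
Changing only its voicing to voiced gives [ɟ] — the voiced palatal stop.
At the second juncture, /s/ likewise becomes [z] adjacent to /ɢ/.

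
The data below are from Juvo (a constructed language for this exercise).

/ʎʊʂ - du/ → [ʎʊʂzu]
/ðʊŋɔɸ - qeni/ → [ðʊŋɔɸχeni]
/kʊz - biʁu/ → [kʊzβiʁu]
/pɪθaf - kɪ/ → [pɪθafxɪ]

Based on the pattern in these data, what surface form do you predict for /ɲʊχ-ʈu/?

[ɲʊχʂu]

The data show progressive manner assimilation: /d/ → [z] after /ʂ/; /q/ → [χ] after /ɸ/; /b/ → [β] after /z/; /k/ → [x] after /f/. In each pair only manner changes, matching the preceding consonant, while place and voice stay constant.
The rule targets /ʈ/ (voiceless retroflex stop), which sits after the trigger /χ/ (fricative).
A voiceless retroflex fricative is [ʂ], so the surface segment is [ʂ].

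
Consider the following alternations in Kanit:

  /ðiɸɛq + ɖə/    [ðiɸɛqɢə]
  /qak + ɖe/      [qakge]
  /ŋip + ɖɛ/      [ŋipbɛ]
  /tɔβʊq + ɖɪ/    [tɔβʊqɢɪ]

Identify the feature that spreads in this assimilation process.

The segment that alternates is /ɖ/, which surfaces as [ɢ] when adjacent to /q/.
/ɖ/ is retroflex while /q/ is uvular; the output [ɢ] is uvular, matching the trigger — so the feature that spreads is place.
The other alternating forms pattern the same way: /ɖ/ → [g] after /k/ (retroflex → velar, matching velar); /ɖ/ → [b] after /p/ (retroflex → bilabial, matching bilabial) — only place changes, and always toward the preceding segment.

place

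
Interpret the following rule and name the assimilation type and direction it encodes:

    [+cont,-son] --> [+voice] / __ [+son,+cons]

The target ([+cont,-son], fricatives) acquires [+voice] next to a sonorant consonant ([+son,+cons]) — it takes on the voicing of its neighbour, so the feature that spreads is voicing.
The conditioning segment sits to the right of the focus bar, meaning the trigger follows the segment that changes — regressive assimilation.

regressive voicing assimilation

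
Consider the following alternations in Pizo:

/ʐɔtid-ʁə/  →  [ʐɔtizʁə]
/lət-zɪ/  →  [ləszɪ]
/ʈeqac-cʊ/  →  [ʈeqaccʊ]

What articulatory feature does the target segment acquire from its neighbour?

manner

Comparing underlying and surface forms, /d/ → [z] is the alternation; the neighbouring /ʁ/ is constant.
/d/ is a stop while /ʁ/ is a fricative; the output [z] is a fricative, matching the trigger — so the feature that spreads is manner.
The other alternating form patterns the same way: /t/ → [s] before /z/ (stop → fricative, matching a fricative) — only manner changes, and always toward the following segment.
Nothing changes in [ʈeqaccʊ]: there the adjacent consonants already agree in manner (/c/ and /c/ are both stops), so this form is consistent with the same rule.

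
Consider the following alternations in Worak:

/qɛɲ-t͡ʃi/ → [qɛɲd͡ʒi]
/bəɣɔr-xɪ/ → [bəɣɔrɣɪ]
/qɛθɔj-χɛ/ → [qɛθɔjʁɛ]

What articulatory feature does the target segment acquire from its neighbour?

voicing

Underlying /t͡ʃ/ is realised as [d͡ʒ] next to /ɲ/; /ɲ/ itself does not change.
The change voiceless → voiced matches the voicing of the preceding /ɲ/, identifying this as voicing assimilation.
Checking the remaining alternations: /x/ → [ɣ] after /r/ (voiceless → voiced, matching voiced); /χ/ → [ʁ] after /j/ (voiceless → voiced, matching voiced) — only voicing changes, and always toward the preceding segment.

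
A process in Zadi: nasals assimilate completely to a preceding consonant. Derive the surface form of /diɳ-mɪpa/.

[diɳɳɪpa]

/m/ is the segment targeted by the rule; it sits immediately after /ɳ/, so it assimilates completely and surfaces as [ɳ].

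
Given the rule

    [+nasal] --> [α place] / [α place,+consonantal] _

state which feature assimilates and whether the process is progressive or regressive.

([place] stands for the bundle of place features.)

progressive place assimilation

The rule copies the place features (abbreviated [place]) from the environment onto the target, so the assimilating feature is place.
Since the environment is written before the underscore, the trigger precedes the target; the direction is progressive.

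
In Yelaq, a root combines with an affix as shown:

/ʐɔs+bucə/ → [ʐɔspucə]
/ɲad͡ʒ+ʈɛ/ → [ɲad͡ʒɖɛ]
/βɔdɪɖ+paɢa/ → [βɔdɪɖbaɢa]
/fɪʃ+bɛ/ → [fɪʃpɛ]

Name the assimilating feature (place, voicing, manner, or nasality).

Comparing underlying and surface forms, /b/ → [p] is the alternation; the neighbouring /s/ is constant.
/b/ is voiced while /s/ is voiceless; the output [p] is voiceless, matching the trigger — so the feature that spreads is voicing.
The same holds elsewhere in the data: /ʈ/ → [ɖ] after /d͡ʒ/ (voiceless → voiced, matching voiced); /p/ → [b] after /ɖ/ (voiceless → voiced, matching voiced); /b/ → [p] after /ʃ/ (voiced → voiceless, matching voiceless) — only voicing changes, and always toward the preceding segment.

voicing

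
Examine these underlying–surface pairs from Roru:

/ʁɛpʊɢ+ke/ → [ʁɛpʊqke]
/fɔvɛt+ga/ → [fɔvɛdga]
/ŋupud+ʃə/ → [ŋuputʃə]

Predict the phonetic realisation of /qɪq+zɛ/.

The data show regressive voicing assimilation: /ɢ/ → [q] before /k/; /t/ → [d] before /g/; /d/ → [t] before /ʃ/. In each pair only voicing changes, matching the following consonant, while place and manner stay constant.
The rule targets /q/ (voiceless uvular stop), which sits before the trigger /z/ (voiced).
The voiced uvular stop is [ɢ], so /q/ → [ɢ].

[qɪɢzɛ]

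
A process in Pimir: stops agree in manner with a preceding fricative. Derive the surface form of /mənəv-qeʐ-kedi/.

[mənəvχeʐxedi]

/q/ is a voiceless uvular stop. The preceding trigger /v/ is a fricative, so /q/ must become a fricative as well.
A voiceless uvular fricative is [χ], so the surface segment is [χ].
The same rule applies at the second boundary: /k/ → [x] next to /ʐ/.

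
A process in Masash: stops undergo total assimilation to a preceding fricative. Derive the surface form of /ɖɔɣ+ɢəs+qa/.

[ɖɔɣɣəssa]

/ɢ/ is the segment targeted by the rule; it sits immediately after /ɣ/, so it assimilates completely and surfaces as [ɣ].
At the second juncture, /q/ likewise becomes [s] adjacent to /s/.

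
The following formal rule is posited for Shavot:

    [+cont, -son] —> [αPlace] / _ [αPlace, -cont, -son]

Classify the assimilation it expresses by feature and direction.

The shared variable α links the value of the place features (abbreviated [Place]) on the target to the same value on the neighbouring segment, so place is the feature that assimilates.
The conditioning segment sits to the right of the focus bar, meaning the trigger follows the segment that changes — regressive assimilation.

regressive place assimilation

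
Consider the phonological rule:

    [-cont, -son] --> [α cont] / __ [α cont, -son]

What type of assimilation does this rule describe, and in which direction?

The rule copies [cont] (continuancy) from the environment onto the target stops; since [±cont] encodes the stop/fricative manner contrast, the assimilating dimension is manner.
Since the environment is written after the underscore, the trigger follows the target; the direction is regressive.

regressive manner assimilation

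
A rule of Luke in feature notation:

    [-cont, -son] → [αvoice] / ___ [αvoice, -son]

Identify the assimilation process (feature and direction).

The rule copies [voice] from the environment onto the target, so the assimilating feature is voicing.
Since the environment is written after the underscore, the trigger follows the target; the direction is regressive.

regressive voicing assimilation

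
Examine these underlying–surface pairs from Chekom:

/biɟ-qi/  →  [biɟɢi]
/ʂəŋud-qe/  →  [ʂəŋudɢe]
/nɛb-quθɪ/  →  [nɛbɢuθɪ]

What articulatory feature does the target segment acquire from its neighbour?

voicing

Comparing underlying and surface forms, /q/ → [ɢ] is the alternation; the neighbouring /ɟ/ is constant.
/q/ is voiceless while /ɟ/ is voiced; the output [ɢ] is voiced, matching the trigger — so the feature that spreads is voicing.
The same holds elsewhere in the data: /q/ → [ɢ] after /d/ (voiceless → voiced, matching voiced); /q/ → [ɢ] after /b/ (voiceless → voiced, matching voiced) — only voicing changes, and always toward the preceding segment.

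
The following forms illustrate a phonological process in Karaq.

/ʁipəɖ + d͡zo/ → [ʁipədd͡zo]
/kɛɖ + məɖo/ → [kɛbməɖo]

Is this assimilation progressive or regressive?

regressive

The segment that alternates is /ɖ/, which surfaces as [d] when adjacent to /d͡z/.
The change retroflex → alveolar matches the place of the following /d͡z/, identifying this as place assimilation.
Checking the remaining alternation: /ɖ/ → [b] before /m/ (retroflex → bilabial, matching bilabial) — only place changes, and always toward the following segment.
The trigger is the following segment, so the direction is regressive (anticipatory).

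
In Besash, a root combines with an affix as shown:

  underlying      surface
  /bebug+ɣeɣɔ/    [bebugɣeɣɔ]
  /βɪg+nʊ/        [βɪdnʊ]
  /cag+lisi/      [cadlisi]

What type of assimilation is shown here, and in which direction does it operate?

Comparing underlying and surface forms, /g/ → [d] is the alternation; the neighbouring /n/ is constant.
The change velar → alveolar matches the place of the following /n/, identifying this as place assimilation.
Manner and voice are unchanged, so the assimilation is partial, not total.
The other alternating form patterns the same way: /g/ → [d] before /l/ (velar → alveolar, matching alveolar) — only place changes, and always toward the following segment.
Nothing changes in [bebugɣeɣɔ]: there the adjacent consonants already agree in place (/g/ and /ɣ/ are both velar), so this form is consistent with the same rule.
Since the segment that changes precedes the conditioning segment, the assimilation is regressive.

regressive place assimilation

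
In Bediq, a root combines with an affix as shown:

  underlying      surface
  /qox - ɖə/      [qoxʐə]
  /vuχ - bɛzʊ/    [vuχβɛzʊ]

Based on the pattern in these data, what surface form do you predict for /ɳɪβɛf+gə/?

[ɳɪβɛfɣə]

The data show progressive manner assimilation: /ɖ/ → [ʐ] after /x/; /b/ → [β] after /χ/. In each pair only manner changes, matching the preceding consonant, while place and voice stay constant.
/g/ is a voiced velar stop. The preceding trigger /f/ is a fricative, so /g/ must become a fricative as well.
The voiced velar fricative is [ɣ], so /g/ → [ɣ].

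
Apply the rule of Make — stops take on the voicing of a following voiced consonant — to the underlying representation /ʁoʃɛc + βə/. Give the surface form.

The rule targets /c/ (voiceless palatal stop), which sits before the trigger /β/ (voiced).
A voiced palatal stop is [ɟ], so the surface segment is [ɟ].

[ʁoʃɛɟβə]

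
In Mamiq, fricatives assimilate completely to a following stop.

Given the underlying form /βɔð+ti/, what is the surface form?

[βɔtti]

/ð/ is the segment targeted by the rule; it sits immediately before /t/, so it assimilates completely and surfaces as [t].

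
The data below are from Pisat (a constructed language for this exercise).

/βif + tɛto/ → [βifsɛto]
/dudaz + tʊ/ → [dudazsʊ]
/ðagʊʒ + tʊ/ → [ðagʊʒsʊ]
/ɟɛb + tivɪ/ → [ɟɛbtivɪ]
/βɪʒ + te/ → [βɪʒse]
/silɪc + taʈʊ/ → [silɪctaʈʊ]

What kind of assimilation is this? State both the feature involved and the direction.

Comparing underlying and surface forms, /t/ → [s] is the alternation; the neighbouring /f/ is constant.
/t/ is a stop while /f/ is a fricative; the output [s] is a fricative, matching the trigger — so the feature that spreads is manner.
Place and voice are unchanged, so the assimilation is partial, not total.
The same holds elsewhere in the data: /t/ → [s] after /z/ (stop → fricative, matching a fricative); /t/ → [s] after /ʒ/ (stop → fricative, matching a fricative) — only manner changes, and always toward the preceding segment.
Nothing changes in [ɟɛbtivɪ], [silɪctaʈʊ]: there the adjacent consonants already agree in manner (/t/ and /b/ are both stops; /t/ and /c/ are both stops), so these forms are consistent with the same rule.
The trigger is the preceding segment, so the direction is progressive (perseverative).

progressive manner assimilation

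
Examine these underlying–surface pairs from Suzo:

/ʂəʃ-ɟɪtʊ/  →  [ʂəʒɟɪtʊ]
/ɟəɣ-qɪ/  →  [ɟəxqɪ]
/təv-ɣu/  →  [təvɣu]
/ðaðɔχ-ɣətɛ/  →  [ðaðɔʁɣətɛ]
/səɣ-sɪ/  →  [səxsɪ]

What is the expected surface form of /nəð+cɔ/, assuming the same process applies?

[nəθcɔ]

The data show regressive voicing assimilation: /ʃ/ → [ʒ] before /ɟ/; /ɣ/ → [x] before /q/; /χ/ → [ʁ] before /ɣ/; /ɣ/ → [x] before /s/. In each pair only voicing changes, matching the following consonant, while place and manner stay constant.
No alternation appears in [təvɣu]: there the adjacent consonants already agree in voicing (/v/ and /ɣ/ are both voiced), so this form is consistent with the same rule.
The rule targets /ð/ (voiced dental fricative), which sits before the trigger /c/ (voiceless).
Changing only its voicing to voiceless gives [θ] — the voiceless dental fricative.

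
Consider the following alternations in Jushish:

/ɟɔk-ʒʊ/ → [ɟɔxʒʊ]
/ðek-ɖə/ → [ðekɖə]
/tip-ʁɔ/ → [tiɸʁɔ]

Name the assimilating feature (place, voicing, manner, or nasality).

The segment that alternates is /k/, which surfaces as [x] when adjacent to /ʒ/.
The change stop → fricative matches the manner of the following /ʒ/, identifying this as manner assimilation.
Checking the remaining alternation: /p/ → [ɸ] before /ʁ/ (stop → fricative, matching a fricative) — only manner changes, and always toward the following segment.
No alternation appears in [ðekɖə]: there the adjacent consonants already agree in manner (/k/ and /ɖ/ are both stops), so this form is consistent with the same rule.

manner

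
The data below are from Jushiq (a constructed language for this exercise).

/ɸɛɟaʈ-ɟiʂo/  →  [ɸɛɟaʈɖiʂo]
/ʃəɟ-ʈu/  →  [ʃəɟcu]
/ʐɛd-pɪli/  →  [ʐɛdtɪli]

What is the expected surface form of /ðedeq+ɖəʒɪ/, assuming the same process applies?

The data show progressive place assimilation: /ɟ/ → [ɖ] after /ʈ/; /ʈ/ → [c] after /ɟ/; /p/ → [t] after /d/. In each pair only place changes, matching the preceding consonant, while manner and voice stay constant.
/ɖ/ is a voiced retroflex stop. The preceding trigger /q/ is uvular, so /ɖ/ must become uvular as well.
A voiced uvular stop is [ɢ], so the surface segment is [ɢ].

[ðedeqɢəʒɪ]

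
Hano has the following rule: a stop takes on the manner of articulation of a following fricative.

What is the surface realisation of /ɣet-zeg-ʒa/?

/t/ is a voiceless alveolar stop. The following trigger /z/ is a fricative, so /t/ must become a fricative as well.
The voiceless alveolar fricative is [s], so /t/ → [s].
At the second juncture, /g/ likewise becomes [ɣ] adjacent to /ʒ/.

[ɣeszeɣʒa]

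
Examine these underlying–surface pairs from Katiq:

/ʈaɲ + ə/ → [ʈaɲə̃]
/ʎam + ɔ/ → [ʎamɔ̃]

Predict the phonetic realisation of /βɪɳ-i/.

[βɪɳĩ]

The data show progressive nasality assimilation (vowel nasalisation): /ə/ → [ə̃] after /ɲ/; /ɔ/ → [ɔ̃] after /m/ — a vowel is nasalised by an immediately preceding nasal consonant.
/i/ sits next to the nasal /ɳ/ and is therefore nasalised to [ĩ].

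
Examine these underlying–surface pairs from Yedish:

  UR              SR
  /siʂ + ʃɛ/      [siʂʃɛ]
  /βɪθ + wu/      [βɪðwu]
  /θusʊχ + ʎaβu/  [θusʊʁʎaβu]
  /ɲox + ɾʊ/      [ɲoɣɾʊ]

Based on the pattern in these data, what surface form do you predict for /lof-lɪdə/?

The data show regressive voicing assimilation: /θ/ → [ð] before /w/; /χ/ → [ʁ] before /ʎ/; /x/ → [ɣ] before /ɾ/. In each pair only voicing changes, matching the following consonant, while place and manner stay constant.
Nothing changes in [siʂʃɛ]: there the adjacent consonants already agree in voicing (/ʂ/ and /ʃ/ are both voiceless), so this form is consistent with the same rule.
/f/ is a voiceless labiodental fricative. The following trigger /l/ is voiced, so /f/ must become voiced as well.
The voiced labiodental fricative is [v], so /f/ → [v].

[lovlɪdə]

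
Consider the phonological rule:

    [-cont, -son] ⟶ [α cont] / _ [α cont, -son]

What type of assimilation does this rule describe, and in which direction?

The rule copies [cont] (continuancy) from the environment onto the target stops; since [±cont] encodes the stop/fricative manner contrast, the assimilating dimension is manner.
The conditioning segment sits to the right of the focus bar, meaning the trigger follows the segment that changes — regressive assimilation.

regressive manner assimilation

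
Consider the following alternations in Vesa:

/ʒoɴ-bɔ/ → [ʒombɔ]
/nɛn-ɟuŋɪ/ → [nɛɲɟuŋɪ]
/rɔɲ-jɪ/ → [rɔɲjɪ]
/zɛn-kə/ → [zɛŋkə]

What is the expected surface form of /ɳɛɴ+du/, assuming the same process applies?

The data show regressive place assimilation: /ɴ/ → [m] before /b/; /n/ → [ɲ] before /ɟ/; /n/ → [ŋ] before /k/. In each pair only place changes, matching the following consonant, while manner and voice stay constant.
No alternation appears in [rɔɲjɪ]: there the adjacent consonants already agree in place (/ɲ/ and /j/ are both palatal), so this form is consistent with the same rule.
/ɴ/ is a voiced uvular nasal. The following trigger /d/ is alveolar, so /ɴ/ must become alveolar as well.
The voiced alveolar nasal is [n], so /ɴ/ → [n].

[ɳɛndu]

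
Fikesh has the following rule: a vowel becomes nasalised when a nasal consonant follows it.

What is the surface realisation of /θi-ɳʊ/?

The vowel /i/ is adjacent to the following nasal /ɳ/, so it acquires [+nasal] and surfaces as [ĩ].

[θĩɳʊ]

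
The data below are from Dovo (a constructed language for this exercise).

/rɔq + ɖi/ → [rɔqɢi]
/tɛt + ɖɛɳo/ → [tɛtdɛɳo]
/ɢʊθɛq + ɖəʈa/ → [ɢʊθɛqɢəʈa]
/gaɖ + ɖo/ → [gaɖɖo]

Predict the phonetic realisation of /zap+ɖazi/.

The data show progressive place assimilation: /ɖ/ → [ɢ] after /q/; /ɖ/ → [d] after /t/. In each pair only place changes, matching the preceding consonant, while manner and voice stay constant.
Nothing changes in [gaɖɖo]: there the adjacent consonants already agree in place (/ɖ/ and /ɖ/ are both retroflex), so this form is consistent with the same rule.
/ɖ/ is a voiced retroflex stop. The preceding trigger /p/ is bilabial, so /ɖ/ must become bilabial as well.
Changing only its place to bilabial gives [b] — the voiced bilabial stop.

[zapbazi]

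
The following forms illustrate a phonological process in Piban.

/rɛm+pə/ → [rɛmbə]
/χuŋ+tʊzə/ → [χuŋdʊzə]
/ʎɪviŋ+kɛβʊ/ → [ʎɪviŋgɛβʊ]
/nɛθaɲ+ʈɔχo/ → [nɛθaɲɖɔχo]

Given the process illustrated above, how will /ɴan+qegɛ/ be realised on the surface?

The data show progressive voicing assimilation: /p/ → [b] after /m/; /t/ → [d] after /ŋ/; /k/ → [g] after /ŋ/; /ʈ/ → [ɖ] after /ɲ/. In each pair only voicing changes, matching the preceding consonant, while place and manner stay constant.
The rule targets /q/ (voiceless uvular stop), which sits after the trigger /n/ (voiced).
A voiced uvular stop is [ɢ], so the surface segment is [ɢ].

[ɴanɢegɛ]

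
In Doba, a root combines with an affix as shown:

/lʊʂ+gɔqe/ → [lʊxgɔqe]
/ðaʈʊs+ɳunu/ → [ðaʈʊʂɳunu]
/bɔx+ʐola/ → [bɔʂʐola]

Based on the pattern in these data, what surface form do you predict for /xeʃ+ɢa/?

The data show regressive place assimilation: /ʂ/ → [x] before /g/; /s/ → [ʂ] before /ɳ/; /x/ → [ʂ] before /ʐ/. In each pair only place changes, matching the following consonant, while manner and voice stay constant.
/ʃ/ is a voiceless postalveolar fricative. The following trigger /ɢ/ is uvular, so /ʃ/ must become uvular as well.
A voiceless uvular fricative is [χ], so the surface segment is [χ].

[xeχɢa]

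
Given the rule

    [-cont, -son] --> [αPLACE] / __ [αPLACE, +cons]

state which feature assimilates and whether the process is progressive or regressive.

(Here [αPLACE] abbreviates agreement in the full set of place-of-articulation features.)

The shared variable α links the value of the place features (abbreviated [PLACE]) on the target to the same value on the neighbouring segment, so place is the feature that assimilates.
Since the environment is written after the underscore, the trigger follows the target; the direction is regressive.

regressive place assimilation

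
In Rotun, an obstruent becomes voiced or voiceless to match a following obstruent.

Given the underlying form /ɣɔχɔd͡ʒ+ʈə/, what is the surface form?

[ɣɔχɔt͡ʃʈə]

The rule targets /d͡ʒ/ (voiced postalveolar affricate), which sits before the trigger /ʈ/ (voiceless).
The voiceless postalveolar affricate is [t͡ʃ], so /d͡ʒ/ → [t͡ʃ].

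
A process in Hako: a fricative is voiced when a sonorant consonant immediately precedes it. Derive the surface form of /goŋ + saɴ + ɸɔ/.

The rule targets /s/ (voiceless alveolar fricative), which sits after the trigger /ŋ/ (voiced).
A voiced alveolar fricative is [z], so the surface segment is [z].
At the second juncture, /ɸ/ likewise becomes [β] adjacent to /ɴ/.

[goŋzaɴβɔ]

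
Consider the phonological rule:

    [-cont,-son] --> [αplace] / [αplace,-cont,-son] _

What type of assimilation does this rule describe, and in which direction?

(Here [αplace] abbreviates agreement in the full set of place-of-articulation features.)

progressive place assimilation

The rule copies the place features (abbreviated [place]) from the environment onto the target, so the assimilating feature is place.
The conditioning segment sits to the left of the focus bar, meaning the trigger precedes the segment that changes — progressive assimilation.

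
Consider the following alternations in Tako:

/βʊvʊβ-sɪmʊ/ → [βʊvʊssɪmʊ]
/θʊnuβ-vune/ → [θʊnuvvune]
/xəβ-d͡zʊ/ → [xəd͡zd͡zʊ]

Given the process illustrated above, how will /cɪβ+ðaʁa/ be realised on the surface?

The data show regressive total assimilation (/β/ → [s] before /s/; /β/ → [v] before /v/; /β/ → [d͡z] before /d͡z/): in every case the target segment becomes identical to its following neighbour, copying more than a single feature.
/β/ is the segment targeted by the rule; it sits immediately before /ð/, so it assimilates completely and surfaces as [ð].

[cɪððaʁa]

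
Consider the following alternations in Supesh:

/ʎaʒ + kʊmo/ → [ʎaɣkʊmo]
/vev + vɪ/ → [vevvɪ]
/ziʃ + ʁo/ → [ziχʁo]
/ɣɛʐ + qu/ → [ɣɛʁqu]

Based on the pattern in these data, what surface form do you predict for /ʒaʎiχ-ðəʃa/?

The data show regressive place assimilation: /ʒ/ → [ɣ] before /k/; /ʃ/ → [χ] before /ʁ/; /ʐ/ → [ʁ] before /q/. In each pair only place changes, matching the following consonant, while manner and voice stay constant.
Nothing changes in [vevvɪ]: there the adjacent consonants already agree in place (/v/ and /v/ are both labiodental), so this form is consistent with the same rule.
The rule targets /χ/ (voiceless uvular fricative), which sits before the trigger /ð/ (dental).
The voiceless dental fricative is [θ], so /χ/ → [θ].

[ʒaʎiθðəʃa]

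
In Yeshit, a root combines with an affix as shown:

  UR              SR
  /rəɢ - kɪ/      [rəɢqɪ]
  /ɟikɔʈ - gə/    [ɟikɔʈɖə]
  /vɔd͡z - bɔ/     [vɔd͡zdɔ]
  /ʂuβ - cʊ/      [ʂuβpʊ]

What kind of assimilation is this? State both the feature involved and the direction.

progressive place assimilation

Underlying /k/ is realised as [q] next to /ɢ/; /ɢ/ itself does not change.
The change velar → uvular matches the place of the preceding /ɢ/, identifying this as place assimilation.
Manner and voice are unchanged, so the assimilation is partial, not total.
The same holds elsewhere in the data: /g/ → [ɖ] after /ʈ/ (velar → retroflex, matching retroflex); /b/ → [d] after /d͡z/ (bilabial → alveolar, matching alveolar); /c/ → [p] after /β/ (palatal → bilabial, matching bilabial) — only place changes, and always toward the preceding segment.
The trigger is the preceding segment, so the direction is progressive (perseverative).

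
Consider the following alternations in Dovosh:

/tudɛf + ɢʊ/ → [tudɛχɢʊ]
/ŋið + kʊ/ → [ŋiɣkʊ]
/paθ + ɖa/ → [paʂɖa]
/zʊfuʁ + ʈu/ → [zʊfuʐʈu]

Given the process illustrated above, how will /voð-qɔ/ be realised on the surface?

[voʁqɔ]

The data show regressive place assimilation: /f/ → [χ] before /ɢ/; /ð/ → [ɣ] before /k/; /θ/ → [ʂ] before /ɖ/; /ʁ/ → [ʐ] before /ʈ/. In each pair only place changes, matching the following consonant, while manner and voice stay constant.
/ð/ is a voiced dental fricative. The following trigger /q/ is uvular, so /ð/ must become uvular as well.
The voiced uvular fricative is [ʁ], so /ð/ → [ʁ].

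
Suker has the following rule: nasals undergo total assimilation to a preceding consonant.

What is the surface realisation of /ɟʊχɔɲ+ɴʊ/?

[ɟʊχɔɲɲʊ]

/ɴ/ is the segment targeted by the rule; it sits immediately after /ɲ/, so it assimilates completely and surfaces as [ɲ].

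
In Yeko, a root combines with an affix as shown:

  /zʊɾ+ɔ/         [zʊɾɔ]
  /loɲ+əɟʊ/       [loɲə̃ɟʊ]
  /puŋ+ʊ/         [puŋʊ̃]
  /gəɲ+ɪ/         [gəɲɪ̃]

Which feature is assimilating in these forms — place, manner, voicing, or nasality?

nasality

The vowel /ə/ surfaces as nasalised [ə̃] next to the preceding nasal /ɲ/ — it has acquired the [+nasal] feature of its neighbour.
Likewise in the remaining data: /ʊ/ → [ʊ̃] after /ŋ/; /ɪ/ → [ɪ̃] after /ɲ/ — each time a vowel is nasalised next to a preceding nasal.
No change occurs in [zʊɾɔ] because the vowel at the boundary is adjacent to an oral consonant, not a nasal (/ɔ/ next to /ɾ/).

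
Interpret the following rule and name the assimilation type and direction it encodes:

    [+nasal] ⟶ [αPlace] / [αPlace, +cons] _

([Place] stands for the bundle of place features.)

progressive place assimilation

The rule copies the place features (abbreviated [Place]) from the environment onto the target, so the assimilating feature is place.
The conditioning segment sits to the left of the focus bar, meaning the trigger precedes the segment that changes — progressive assimilation.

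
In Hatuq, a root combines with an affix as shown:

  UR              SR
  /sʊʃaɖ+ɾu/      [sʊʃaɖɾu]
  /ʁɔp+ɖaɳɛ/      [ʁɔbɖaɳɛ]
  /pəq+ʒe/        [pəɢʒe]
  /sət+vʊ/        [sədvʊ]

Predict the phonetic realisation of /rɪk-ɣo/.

The data show regressive voicing assimilation: /p/ → [b] before /ɖ/; /q/ → [ɢ] before /ʒ/; /t/ → [d] before /v/. In each pair only voicing changes, matching the following consonant, while place and manner stay constant.
Nothing changes in [sʊʃaɖɾu]: there the adjacent consonants already agree in voicing (/ɖ/ and /ɾ/ are both voiced), so this form is consistent with the same rule.
/k/ is a voiceless velar stop. The following trigger /ɣ/ is voiced, so /k/ must become voiced as well.
The voiced velar stop is [g], so /k/ → [g].

[rɪgɣo]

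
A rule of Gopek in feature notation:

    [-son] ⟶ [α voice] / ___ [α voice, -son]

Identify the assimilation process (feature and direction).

The shared variable α links the value of [voice] on the target to the same value on the neighbouring segment, so voicing is the feature that assimilates.
Since the environment is written after the underscore, the trigger follows the target; the direction is regressive.

regressive voicing assimilation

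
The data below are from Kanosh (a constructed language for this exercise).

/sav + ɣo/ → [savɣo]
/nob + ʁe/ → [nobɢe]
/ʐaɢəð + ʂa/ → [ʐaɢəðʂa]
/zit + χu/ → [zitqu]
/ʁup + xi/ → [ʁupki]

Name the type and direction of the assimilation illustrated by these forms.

progressive manner assimilation

Underlying /ʁ/ is realised as [ɢ] next to /b/; /b/ itself does not change.
/ʁ/ is a fricative while /b/ is a stop; the output [ɢ] is a stop, matching the trigger — so the feature that spreads is manner.
Place and voice are unchanged, so the assimilation is partial, not total.
Checking the remaining alternations: /χ/ → [q] after /t/ (fricative → stop, matching a stop); /x/ → [k] after /p/ (fricative → stop, matching a stop) — only manner changes, and always toward the preceding segment.
Nothing changes in [savɣo], [ʐaɢəðʂa]: there the adjacent consonants already agree in manner (/ɣ/ and /v/ are both fricatives; /ʂ/ and /ð/ are both fricatives), so these forms are consistent with the same rule.
The trigger is the preceding segment, so the direction is progressive (perseverative).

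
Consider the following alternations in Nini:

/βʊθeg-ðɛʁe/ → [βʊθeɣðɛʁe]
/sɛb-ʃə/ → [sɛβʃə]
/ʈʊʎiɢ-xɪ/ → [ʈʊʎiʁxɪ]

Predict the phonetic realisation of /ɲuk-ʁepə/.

[ɲuxʁepə]

The data show regressive manner assimilation: /g/ → [ɣ] before /ð/; /b/ → [β] before /ʃ/; /ɢ/ → [ʁ] before /x/. In each pair only manner changes, matching the following consonant, while place and voice stay constant.
/k/ is a voiceless velar stop. The following trigger /ʁ/ is a fricative, so /k/ must become a fricative as well.
The voiceless velar fricative is [x], so /k/ → [x].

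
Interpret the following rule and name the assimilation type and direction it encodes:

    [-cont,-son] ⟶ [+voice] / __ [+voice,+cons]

regressive voicing assimilation

The target ([-cont,-son], stops) acquires [+voice] next to a voiced consonant ([+voice,+cons]) — it takes on the voicing of its neighbour, so the feature that spreads is voicing.
The conditioning segment sits to the right of the focus bar, meaning the trigger follows the segment that changes — regressive assimilation.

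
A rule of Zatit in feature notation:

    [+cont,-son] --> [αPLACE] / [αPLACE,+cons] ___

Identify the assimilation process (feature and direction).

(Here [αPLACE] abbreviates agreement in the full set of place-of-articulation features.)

The rule copies the place features (abbreviated [PLACE]) from the environment onto the target, so the assimilating feature is place.
The conditioning segment sits to the left of the focus bar, meaning the trigger precedes the segment that changes — progressive assimilation.

progressive place assimilation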